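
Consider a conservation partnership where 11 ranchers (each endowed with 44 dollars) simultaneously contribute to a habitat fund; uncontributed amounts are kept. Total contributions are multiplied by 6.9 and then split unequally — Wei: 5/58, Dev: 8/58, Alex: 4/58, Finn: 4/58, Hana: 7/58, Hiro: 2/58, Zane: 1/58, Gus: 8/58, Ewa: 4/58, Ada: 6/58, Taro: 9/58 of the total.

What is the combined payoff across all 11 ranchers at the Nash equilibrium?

Each unit j contributes comes back to j as 6.9 × (j's share), so j prefers to contribute only if that share exceeds 1/6.9 = 0.1449; otherwise keeping the unit dominates.
Taro alone (share 9/58) is above the threshold, contributing 44; the remaining 10 contribute 0. Total contributed: 44.
The habitat fund pays out 6.9 × 44 = 303.60 in total (split across the unequal shares, but the aggregate is all that matters for the group sum).
The 10 free-riders keep 44 each, adding 440. Group total = 440 + 303.60 = 743.60.

743.60 dollars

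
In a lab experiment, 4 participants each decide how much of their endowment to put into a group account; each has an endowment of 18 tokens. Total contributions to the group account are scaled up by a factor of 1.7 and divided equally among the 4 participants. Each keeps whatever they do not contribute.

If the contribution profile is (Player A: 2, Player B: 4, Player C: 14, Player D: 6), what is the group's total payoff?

90.20 tokens

Total contributed: 2 + 4 + 14 + 6 = 26; total kept: 4 × 18 − 26 = 46.
The group account pays out 1.7 × 26 = 44.20 in aggregate.
Group total = 46 + 44.20 = 90.20.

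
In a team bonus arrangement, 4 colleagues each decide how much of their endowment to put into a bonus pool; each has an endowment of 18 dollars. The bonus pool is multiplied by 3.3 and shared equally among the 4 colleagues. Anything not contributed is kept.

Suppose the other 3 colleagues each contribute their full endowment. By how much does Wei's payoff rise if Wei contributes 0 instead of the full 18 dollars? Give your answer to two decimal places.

3.15 dollars

Switching from a contribution of 18 to 0 lets Wei keep an extra 18 dollars, but lowers the bonus pool by 18, which costs Wei their own share of that drop: 3.3/4 × 18 = 14.85.
Net gain = 18 − 14.85 = 3.15. The private return per contributed unit (0.8250) is below 1, so free-riding is indeed the best response regardless of what the others do.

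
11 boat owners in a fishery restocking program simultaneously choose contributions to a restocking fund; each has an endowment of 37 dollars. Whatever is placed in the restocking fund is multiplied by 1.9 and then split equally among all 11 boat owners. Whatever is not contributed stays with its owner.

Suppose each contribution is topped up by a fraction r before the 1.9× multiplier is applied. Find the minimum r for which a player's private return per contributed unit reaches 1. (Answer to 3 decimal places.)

With matching at rate r, one contributed unit becomes (1 + r) in the restocking fund and returns 1.9 × (1 + r) / 11 to the contributor.
Setting this equal to 1: 1 + r = 11/1.9 = 5.7895.
So the minimum matching rate is r = 5.7895 − 1 = 4.789.

4.789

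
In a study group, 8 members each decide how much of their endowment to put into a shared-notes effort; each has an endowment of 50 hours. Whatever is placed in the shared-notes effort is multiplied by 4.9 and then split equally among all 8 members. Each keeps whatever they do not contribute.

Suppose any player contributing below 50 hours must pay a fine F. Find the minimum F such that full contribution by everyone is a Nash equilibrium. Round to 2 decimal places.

Given the others contribute fully, the best deviation is to contribute 0 (any partial contribution still incurs the fine and gives up units whose private return 0.6125 is below 1).
Deviating from 50 to 0 saves 50 hours but forfeits the deviator's share of the drop in the shared-notes effort: 4.9/8 × 50 = 30.62.
So the deviation gain is 50 − 30.62 = 19.38, and the fine must be at least 19.38 hours to wipe it out.

19.38 hours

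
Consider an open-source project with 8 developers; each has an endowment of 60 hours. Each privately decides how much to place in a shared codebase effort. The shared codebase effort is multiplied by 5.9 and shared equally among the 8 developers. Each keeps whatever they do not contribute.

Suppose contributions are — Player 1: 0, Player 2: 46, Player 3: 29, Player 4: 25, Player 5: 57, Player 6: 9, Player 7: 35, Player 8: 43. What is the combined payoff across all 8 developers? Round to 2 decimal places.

Total contributed: 0 + 46 + 29 + 25 + 57 + 9 + 35 + 43 = 244; total kept: 8 × 60 − 244 = 236.
The shared codebase effort pays out 5.9 × 244 = 1439.60 in aggregate.
Group total = 236 + 1439.60 = 1675.60.

1675.60 hours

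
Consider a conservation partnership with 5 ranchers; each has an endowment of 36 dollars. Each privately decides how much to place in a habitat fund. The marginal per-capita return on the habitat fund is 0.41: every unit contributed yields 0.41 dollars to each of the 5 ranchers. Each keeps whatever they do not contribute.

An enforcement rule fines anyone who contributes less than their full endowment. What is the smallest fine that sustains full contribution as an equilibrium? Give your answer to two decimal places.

Given the others contribute fully, the best deviation is to contribute 0 (any partial contribution still incurs the fine and gives up units whose private return 0.41 is below 1).
Deviating from 36 to 0 saves 36 dollars but forfeits the deviator's share of the drop in the habitat fund: 0.41 × 36 = 14.76.
So the deviation gain is 36 − 14.76 = 21.24, and the fine must be at least 21.24 dollars to wipe it out.

21.24 dollars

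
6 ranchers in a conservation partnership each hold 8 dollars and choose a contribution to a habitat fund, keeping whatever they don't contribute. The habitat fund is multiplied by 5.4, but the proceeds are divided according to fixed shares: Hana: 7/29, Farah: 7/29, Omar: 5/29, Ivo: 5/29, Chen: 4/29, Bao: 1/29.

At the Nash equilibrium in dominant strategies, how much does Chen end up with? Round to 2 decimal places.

19.92 dollars

Player j's private return per contributed unit is 5.4 × (j's share). Contributing is weakly dominant for j when that share is at least 1/5.4 = 0.1852, and contributing 0 is dominant otherwise.
The shares above 0.1852 belong to Hana and Farah, contributing 8 each; the remaining 4 contribute 0. Total contributed: 16.
Chen keeps 8 and receives 5.4 × 16 × 4/29 = 11.92 from the habitat fund, for a payoff of 19.92.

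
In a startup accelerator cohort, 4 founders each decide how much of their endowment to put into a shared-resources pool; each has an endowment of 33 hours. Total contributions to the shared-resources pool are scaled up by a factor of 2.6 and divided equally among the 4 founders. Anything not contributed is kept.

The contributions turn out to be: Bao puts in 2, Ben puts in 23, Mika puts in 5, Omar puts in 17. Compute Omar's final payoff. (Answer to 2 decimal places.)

Total contributed: 2 + 23 + 5 + 17 = 47.
Each receives 2.6 × 47 / 4 = 30.55 from the shared-resources pool.
Omar keeps 33 − 17 = 16, so Omar's payoff is 16 + 30.55 = 46.55.

46.55 hours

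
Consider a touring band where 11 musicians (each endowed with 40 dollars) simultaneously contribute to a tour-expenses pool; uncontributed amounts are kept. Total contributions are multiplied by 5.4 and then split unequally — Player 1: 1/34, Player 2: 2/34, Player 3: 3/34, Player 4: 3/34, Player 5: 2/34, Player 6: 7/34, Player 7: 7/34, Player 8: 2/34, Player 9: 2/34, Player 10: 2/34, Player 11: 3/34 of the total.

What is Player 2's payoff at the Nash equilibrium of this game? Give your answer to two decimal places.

65.41 dollars

Player j's private return per contributed unit is 5.4 × (j's share). Contributing is weakly dominant for j when that share is at least 1/5.4 = 0.1852, and contributing 0 is dominant otherwise.
The shares above 0.1852 belong to Player 6 and Player 7, contributing 40 each; the remaining 9 contribute 0. Total contributed: 80.
Player 2 keeps 40 and receives 5.4 × 80 × 2/34 = 25.41 from the tour-expenses pool, for a payoff of 65.41.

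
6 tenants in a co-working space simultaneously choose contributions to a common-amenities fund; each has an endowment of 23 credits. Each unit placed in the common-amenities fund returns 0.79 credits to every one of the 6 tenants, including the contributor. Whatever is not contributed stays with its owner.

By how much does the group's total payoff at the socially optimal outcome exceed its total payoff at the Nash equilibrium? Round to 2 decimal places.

The private return per contributed unit is 0.79 < 1, so contributing 0 is dominant for every player. At the Nash equilibrium everyone keeps their 23, and the group total is 6 × 23 = 138.
Each contributed unit returns 4.740 to the group as a whole (0.79 to each of 6 players), which exceeds 1, so the social optimum is full contribution: group total = 4.740 × 138 = 654.12.
Efficiency loss = 654.12 − 138 = 516.12.

516.12 credits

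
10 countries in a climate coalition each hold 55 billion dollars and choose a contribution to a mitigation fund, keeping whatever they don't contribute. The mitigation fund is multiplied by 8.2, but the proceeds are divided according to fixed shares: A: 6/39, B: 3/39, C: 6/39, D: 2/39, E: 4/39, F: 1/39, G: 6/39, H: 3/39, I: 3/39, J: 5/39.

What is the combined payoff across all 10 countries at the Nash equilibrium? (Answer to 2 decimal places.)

Player j's private return per contributed unit is 8.2 × (j's share). Contributing is weakly dominant for j when that share is at least 1/8.2 = 0.1220, and contributing 0 is dominant otherwise.
The shares above 0.1220 belong to A, C, G and J, contributing 55 each; the remaining 6 contribute 0. Total contributed: 220.
The mitigation fund pays out 8.2 × 220 = 1804.00 in total (split across the unequal shares, but the aggregate is all that matters for the group sum).
The 6 free-riders keep 55 each, adding 330. Group total = 330 + 1804.00 = 2134.00.

2134.00 billion dollars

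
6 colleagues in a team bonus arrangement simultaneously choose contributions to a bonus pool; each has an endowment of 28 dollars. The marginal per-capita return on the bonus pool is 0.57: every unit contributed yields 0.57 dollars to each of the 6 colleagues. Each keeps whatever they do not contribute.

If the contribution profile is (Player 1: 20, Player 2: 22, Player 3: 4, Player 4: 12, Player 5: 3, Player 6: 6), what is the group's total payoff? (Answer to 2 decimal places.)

330.14 dollars

Total contributed: 20 + 22 + 4 + 12 + 3 + 6 = 67; total kept: 6 × 28 − 67 = 101.
The bonus pool pays out 0.57 × 6 × 67 = 229.14 in aggregate.
Group total = 101 + 229.14 = 330.14.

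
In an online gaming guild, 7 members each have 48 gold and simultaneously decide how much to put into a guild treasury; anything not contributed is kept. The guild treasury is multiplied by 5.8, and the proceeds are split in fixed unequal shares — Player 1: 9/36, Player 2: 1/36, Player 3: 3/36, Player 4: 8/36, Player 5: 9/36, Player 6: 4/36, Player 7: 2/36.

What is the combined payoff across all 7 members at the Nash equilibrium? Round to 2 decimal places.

1027.20 gold

Player j's private return per contributed unit is 5.8 × (j's share). Contributing is weakly dominant for j when that share is at least 1/5.8 = 0.1724, and contributing 0 is dominant otherwise.
Player 1, Player 4 and Player 5 are above the threshold, contributing 48 each; the remaining 4 contribute 0. Total contributed: 144.
The guild treasury pays out 5.8 × 144 = 835.20 in total (split across the unequal shares, but the aggregate is all that matters for the group sum).
The 4 free-riders keep 48 each, adding 192. Group total = 192 + 835.20 = 1027.20.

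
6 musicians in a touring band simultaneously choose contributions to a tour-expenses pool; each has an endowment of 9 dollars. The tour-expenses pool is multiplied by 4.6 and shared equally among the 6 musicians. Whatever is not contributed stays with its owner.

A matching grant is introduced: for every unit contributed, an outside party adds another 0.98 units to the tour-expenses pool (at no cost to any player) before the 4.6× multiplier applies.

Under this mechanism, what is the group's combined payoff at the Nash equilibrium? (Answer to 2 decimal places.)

491.83 dollars

With the mechanism, a contributed unit returns 4.6 × 1.98 / 6 = 1.5180 per unit of net cost to the contributor — now above 1 — so contributing fully is weakly dominant for every player.
At the Nash equilibrium everyone contributes 9. Group total payoff = 4.6 × 1.98 × 54 = 491.83.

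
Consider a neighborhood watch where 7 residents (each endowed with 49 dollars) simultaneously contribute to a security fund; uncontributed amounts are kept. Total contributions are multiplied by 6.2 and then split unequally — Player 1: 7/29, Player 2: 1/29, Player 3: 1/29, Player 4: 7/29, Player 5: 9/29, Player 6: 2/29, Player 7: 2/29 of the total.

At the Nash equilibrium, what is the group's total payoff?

1107.40 dollars

For player j, contributing a unit is worthwhile iff 6.2 × (j's share) ≥ 1, i.e. iff j's share is at least 0.1613.
Player 1, Player 4 and Player 5 clear that bar, contributing 49 each; the remaining 4 contribute 0. Total contributed: 147.
The security fund pays out 6.2 × 147 = 911.40 in total (split across the unequal shares, but the aggregate is all that matters for the group sum).
The 4 free-riders keep 49 each, adding 196. Group total = 196 + 911.40 = 1107.40.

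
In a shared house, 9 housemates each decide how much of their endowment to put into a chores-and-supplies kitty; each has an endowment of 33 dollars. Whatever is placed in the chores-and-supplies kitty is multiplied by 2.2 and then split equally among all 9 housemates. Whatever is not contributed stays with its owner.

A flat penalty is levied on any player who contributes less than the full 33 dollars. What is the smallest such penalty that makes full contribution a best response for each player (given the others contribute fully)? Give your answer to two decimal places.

24.93 dollars

Given the others contribute fully, the best deviation is to contribute 0 (any partial contribution still incurs the fine and gives up units whose private return 0.2444 is below 1).
Deviating from 33 to 0 saves 33 dollars but forfeits the deviator's share of the drop in the chores-and-supplies kitty: 2.2/9 × 33 = 8.07.
So the deviation gain is 33 − 8.07 = 24.93, and the fine must be at least 24.93 dollars to wipe it out.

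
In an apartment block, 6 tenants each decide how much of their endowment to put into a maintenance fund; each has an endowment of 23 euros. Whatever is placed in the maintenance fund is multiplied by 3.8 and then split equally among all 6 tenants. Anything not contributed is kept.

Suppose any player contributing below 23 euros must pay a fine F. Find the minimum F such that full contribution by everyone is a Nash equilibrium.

8.43 euros

Given the others contribute fully, the best deviation is to contribute 0 (any partial contribution still incurs the fine and gives up units whose private return 0.6333 is below 1).
Deviating from 23 to 0 saves 23 euros but forfeits the deviator's share of the drop in the maintenance fund: 3.8/6 × 23 = 14.57.
So the deviation gain is 23 − 14.57 = 8.43, and the fine must be at least 8.43 euros to wipe it out.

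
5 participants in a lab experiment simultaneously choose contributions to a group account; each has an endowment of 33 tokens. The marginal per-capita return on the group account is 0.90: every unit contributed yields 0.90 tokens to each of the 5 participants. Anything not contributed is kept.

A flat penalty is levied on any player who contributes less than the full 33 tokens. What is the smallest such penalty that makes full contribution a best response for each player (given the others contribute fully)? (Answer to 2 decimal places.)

Given the others contribute fully, the best deviation is to contribute 0 (any partial contribution still incurs the fine and gives up units whose private return 0.90 is below 1).
Deviating from 33 to 0 saves 33 tokens but forfeits the deviator's share of the drop in the group account: 0.90 × 33 = 29.70.
So the deviation gain is 33 − 29.70 = 3.30, and the fine must be at least 3.30 tokens to wipe it out.

3.30 tokens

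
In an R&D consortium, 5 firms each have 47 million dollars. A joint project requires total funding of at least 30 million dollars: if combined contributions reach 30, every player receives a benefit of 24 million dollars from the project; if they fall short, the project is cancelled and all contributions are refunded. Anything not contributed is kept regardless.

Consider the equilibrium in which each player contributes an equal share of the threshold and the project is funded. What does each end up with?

65 million dollars

Equal share of the threshold: 30/5 = 6.
At this profile no one gains by cutting their contribution: any cut drops the total below 30, the project is cancelled, contributions are refunded, and the deviator ends with 47, which is less than 47 − 6 + 24 = 65. Contributing more than 6 just wastes the excess. So contributing exactly 6 is a best response.
Each player's payoff: 47 − 6 + 24 = 65.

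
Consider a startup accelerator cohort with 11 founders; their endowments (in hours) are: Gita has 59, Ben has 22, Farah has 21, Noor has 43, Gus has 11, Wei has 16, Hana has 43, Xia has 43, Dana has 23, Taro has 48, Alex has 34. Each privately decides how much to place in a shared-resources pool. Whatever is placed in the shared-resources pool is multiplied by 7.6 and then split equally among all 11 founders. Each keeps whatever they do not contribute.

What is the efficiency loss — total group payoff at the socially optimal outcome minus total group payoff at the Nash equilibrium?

2395.80 hours

The private return per contributed unit is 7.6/11 = 0.6909 < 1 for every player regardless of endowment, so the Nash equilibrium is zero contribution and the group total is Σ E_j = 59 + 22 + 21 + 43 + 11 + 16 + 43 + 43 + 23 + 48 + 34 = 363.
Each contributed unit returns 7.600 to the group, so the social optimum is full contribution by everyone: group total = 7.600 × 363 = 2758.80.
Efficiency loss = (7.600 − 1) × 363 = 2395.80.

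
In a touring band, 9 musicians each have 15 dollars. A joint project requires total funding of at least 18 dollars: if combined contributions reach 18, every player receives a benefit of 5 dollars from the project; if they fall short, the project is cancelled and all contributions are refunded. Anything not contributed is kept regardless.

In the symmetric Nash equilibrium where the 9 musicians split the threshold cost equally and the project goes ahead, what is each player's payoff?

18 dollars

Equal share of the threshold: 18/9 = 2.
At this profile no one gains by cutting their contribution: any cut drops the total below 18, the project is cancelled, contributions are refunded, and the deviator ends with 15, which is less than 15 − 2 + 5 = 18. Contributing more than 2 just wastes the excess. So contributing exactly 2 is a best response.
Each player's payoff: 15 − 2 + 5 = 18.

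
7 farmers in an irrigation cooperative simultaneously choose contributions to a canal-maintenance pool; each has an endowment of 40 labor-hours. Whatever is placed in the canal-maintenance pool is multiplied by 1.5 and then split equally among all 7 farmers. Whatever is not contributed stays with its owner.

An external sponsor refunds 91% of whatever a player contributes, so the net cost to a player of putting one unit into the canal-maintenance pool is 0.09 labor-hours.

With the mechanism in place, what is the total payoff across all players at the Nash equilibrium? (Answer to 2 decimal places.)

674.80 labor-hours

The effective private return per unit is now (1.5/7) / 0.09 = 2.3810 > 1, so every player's dominant strategy flips to full contribution.
At the Nash equilibrium everyone contributes 40. Group total payoff = 7 × (40 × 0.91 + 1.5 × 40) = 674.80.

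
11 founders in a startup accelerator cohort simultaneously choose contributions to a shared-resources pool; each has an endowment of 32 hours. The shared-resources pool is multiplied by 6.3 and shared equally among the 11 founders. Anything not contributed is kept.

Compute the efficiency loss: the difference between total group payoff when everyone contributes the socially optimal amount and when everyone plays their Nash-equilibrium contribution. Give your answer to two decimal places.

1865.60 hours

Each contributed unit returns 6.3/11 = 0.5727 to its contributor — below 1 — so contributing 0 is dominant for every player. At the Nash equilibrium everyone keeps their 32, and the group total is 11 × 32 = 352.
Each contributed unit returns 6.300 to the group as a whole (0.5727 to each of 11 players), which exceeds 1, so the social optimum is full contribution: group total = 6.300 × 352 = 2217.60.
Efficiency loss = 2217.60 − 352 = 1865.60.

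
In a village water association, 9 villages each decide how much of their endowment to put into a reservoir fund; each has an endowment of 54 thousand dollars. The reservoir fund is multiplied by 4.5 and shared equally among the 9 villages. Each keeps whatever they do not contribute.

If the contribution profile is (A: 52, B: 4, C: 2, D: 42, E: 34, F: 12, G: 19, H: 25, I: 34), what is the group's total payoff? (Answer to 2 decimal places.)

Total contributed: 52 + 4 + 2 + 42 + 34 + 12 + 19 + 25 + 34 = 224; total kept: 9 × 54 − 224 = 262.
The reservoir fund pays out 4.5 × 224 = 1008.00 in aggregate.
Group total = 262 + 1008.00 = 1270.00.

1270.00 thousand dollars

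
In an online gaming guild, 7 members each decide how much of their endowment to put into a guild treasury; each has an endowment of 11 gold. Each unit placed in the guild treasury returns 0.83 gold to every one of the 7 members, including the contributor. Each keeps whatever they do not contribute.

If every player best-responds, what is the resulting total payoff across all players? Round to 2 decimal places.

The private return per contributed unit is 0.83 < 1, so contributing 0 is dominant for every player. At the Nash equilibrium everyone keeps their 11, and the group total is 7 × 11 = 77.

77.00 gold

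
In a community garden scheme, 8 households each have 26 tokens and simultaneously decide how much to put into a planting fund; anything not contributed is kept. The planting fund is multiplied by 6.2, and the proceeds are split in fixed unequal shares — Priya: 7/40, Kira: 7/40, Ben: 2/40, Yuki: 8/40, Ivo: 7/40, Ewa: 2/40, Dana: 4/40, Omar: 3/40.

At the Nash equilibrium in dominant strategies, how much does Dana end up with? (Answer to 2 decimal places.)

For player j, contributing a unit is worthwhile iff 6.2 × (j's share) ≥ 1, i.e. iff j's share is at least 0.1613.
Priya, Kira, Yuki and Ivo clear that bar, contributing 26 each; the remaining 4 contribute 0. Total contributed: 104.
Dana keeps 26 and receives 6.2 × 104 × 4/40 = 64.48 from the planting fund, for a payoff of 90.48.

90.48 tokens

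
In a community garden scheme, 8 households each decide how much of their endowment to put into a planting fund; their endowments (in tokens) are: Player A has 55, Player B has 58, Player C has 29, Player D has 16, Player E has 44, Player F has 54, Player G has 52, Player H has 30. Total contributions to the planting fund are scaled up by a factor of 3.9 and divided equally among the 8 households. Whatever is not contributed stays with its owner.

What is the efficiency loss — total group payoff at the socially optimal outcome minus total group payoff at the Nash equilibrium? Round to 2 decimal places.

The private return per contributed unit is 3.9/8 = 0.4875 < 1 for every player regardless of endowment, so the Nash equilibrium is zero contribution and the group total is Σ E_j = 55 + 58 + 29 + 16 + 44 + 54 + 52 + 30 = 338.
Each contributed unit returns 3.900 to the group, so the social optimum is full contribution by everyone: group total = 3.900 × 338 = 1318.20.
Efficiency loss = (3.900 − 1) × 338 = 980.20.

980.20 tokens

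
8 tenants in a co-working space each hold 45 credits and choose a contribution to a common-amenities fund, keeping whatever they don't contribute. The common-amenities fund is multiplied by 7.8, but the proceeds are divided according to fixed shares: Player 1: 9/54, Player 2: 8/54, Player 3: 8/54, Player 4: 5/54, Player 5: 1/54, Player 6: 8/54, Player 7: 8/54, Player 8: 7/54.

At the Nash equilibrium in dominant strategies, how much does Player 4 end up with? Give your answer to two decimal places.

Each unit j contributes comes back to j as 7.8 × (j's share), so j prefers to contribute only if that share exceeds 1/7.8 = 0.1282; otherwise keeping the unit dominates.
Player 1, Player 2, Player 3, Player 6, Player 7 and Player 8 clear that bar, contributing 45 each; the remaining 2 contribute 0. Total contributed: 270.
Player 4 keeps 45 and receives 7.8 × 270 × 5/54 = 195.00 from the common-amenities fund, for a payoff of 240.00.

240.00 credits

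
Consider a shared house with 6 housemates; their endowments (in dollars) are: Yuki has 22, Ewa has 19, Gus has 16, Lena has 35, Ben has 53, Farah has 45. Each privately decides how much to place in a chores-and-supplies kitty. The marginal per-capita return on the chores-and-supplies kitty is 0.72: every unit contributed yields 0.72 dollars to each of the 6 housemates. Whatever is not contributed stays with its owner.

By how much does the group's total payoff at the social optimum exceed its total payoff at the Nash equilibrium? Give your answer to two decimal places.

The private return per contributed unit is 0.72 < 1 for everyone, so the Nash equilibrium is zero contribution and the group total is Σ E_j = 22 + 19 + 16 + 35 + 53 + 45 = 190.
Each contributed unit returns 4.320 to the group, so the social optimum is full contribution by everyone: group total = 4.320 × 190 = 820.80.
Efficiency loss = (4.320 − 1) × 190 = 630.80.

630.80 dollars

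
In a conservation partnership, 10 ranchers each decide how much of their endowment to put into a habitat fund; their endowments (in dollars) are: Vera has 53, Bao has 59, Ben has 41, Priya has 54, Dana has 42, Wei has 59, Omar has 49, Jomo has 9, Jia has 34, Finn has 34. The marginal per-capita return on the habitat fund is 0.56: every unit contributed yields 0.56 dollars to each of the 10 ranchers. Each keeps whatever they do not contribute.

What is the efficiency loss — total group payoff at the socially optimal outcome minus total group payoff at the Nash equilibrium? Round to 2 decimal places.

The private return per contributed unit is 0.56 < 1 for everyone, so the Nash equilibrium is zero contribution and the group total is Σ E_j = 53 + 59 + 41 + 54 + 42 + 59 + 49 + 9 + 34 + 34 = 434.
Each contributed unit returns 5.600 to the group, so the social optimum is full contribution by everyone: group total = 5.600 × 434 = 2430.40.
Efficiency loss = (5.600 − 1) × 434 = 1996.40.

1996.40 dollars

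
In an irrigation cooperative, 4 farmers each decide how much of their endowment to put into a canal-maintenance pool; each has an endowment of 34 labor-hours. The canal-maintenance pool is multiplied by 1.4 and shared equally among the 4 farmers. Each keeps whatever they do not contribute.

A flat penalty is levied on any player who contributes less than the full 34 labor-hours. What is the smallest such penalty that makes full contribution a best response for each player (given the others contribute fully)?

Given the others contribute fully, the best deviation is to contribute 0 (any partial contribution still incurs the fine and gives up units whose private return 0.3500 is below 1).
Deviating from 34 to 0 saves 34 labor-hours but forfeits the deviator's share of the drop in the canal-maintenance pool: 1.4/4 × 34 = 11.90.
So the deviation gain is 34 − 11.90 = 22.10, and the fine must be at least 22.10 labor-hours to wipe it out.

22.10 labor-hours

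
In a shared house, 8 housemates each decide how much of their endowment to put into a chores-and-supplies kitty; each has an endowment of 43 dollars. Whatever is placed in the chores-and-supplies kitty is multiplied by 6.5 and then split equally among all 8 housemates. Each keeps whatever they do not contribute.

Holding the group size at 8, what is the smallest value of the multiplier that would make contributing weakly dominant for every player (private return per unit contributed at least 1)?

8

A contributed unit returns (multiplier)/8 to its contributor.
This reaches 1 exactly when the multiplier is 8.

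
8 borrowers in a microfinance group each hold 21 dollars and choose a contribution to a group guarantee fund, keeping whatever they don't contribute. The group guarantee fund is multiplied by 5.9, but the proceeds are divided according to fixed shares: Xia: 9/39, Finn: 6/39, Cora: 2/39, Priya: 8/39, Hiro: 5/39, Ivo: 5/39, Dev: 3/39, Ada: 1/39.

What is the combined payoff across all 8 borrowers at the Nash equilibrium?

Player j's private return per contributed unit is 5.9 × (j's share). Contributing is weakly dominant for j when that share is at least 1/5.9 = 0.1695, and contributing 0 is dominant otherwise.
Xia and Priya are above the threshold, contributing 21 each; the remaining 6 contribute 0. Total contributed: 42.
The group guarantee fund pays out 5.9 × 42 = 247.80 in total (split across the unequal shares, but the aggregate is all that matters for the group sum).
The 6 free-riders keep 21 each, adding 126. Group total = 126 + 247.80 = 373.80.

373.80 dollars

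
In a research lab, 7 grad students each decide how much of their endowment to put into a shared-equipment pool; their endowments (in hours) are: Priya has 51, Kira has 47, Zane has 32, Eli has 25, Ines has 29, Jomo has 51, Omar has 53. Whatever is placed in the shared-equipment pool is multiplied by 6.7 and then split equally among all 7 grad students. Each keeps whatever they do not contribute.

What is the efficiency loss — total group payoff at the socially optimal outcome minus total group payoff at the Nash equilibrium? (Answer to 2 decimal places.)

The private return per contributed unit is 6.7/7 = 0.9571 < 1 for every player regardless of endowment, so the Nash equilibrium is zero contribution and the group total is Σ E_j = 51 + 47 + 32 + 25 + 29 + 51 + 53 = 288.
Each contributed unit returns 6.700 to the group, so the social optimum is full contribution by everyone: group total = 6.700 × 288 = 1929.60.
Efficiency loss = (6.700 − 1) × 288 = 1641.60.

1641.60 hours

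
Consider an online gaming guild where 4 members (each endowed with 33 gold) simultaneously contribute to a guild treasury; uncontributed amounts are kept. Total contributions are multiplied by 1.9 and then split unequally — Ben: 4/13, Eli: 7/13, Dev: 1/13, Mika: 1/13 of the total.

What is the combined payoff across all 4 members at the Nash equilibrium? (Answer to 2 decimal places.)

Player j's private return per contributed unit is 1.9 × (j's share). Contributing is weakly dominant for j when that share is at least 1/1.9 = 0.5263, and contributing 0 is dominant otherwise.
Only Eli (7/13) clears that bar, contributing 33; the remaining 3 contribute 0. Total contributed: 33.
The guild treasury pays out 1.9 × 33 = 62.70 in total (split across the unequal shares, but the aggregate is all that matters for the group sum).
The 3 free-riders keep 33 each, adding 99. Group total = 99 + 62.70 = 161.70.

161.70 gold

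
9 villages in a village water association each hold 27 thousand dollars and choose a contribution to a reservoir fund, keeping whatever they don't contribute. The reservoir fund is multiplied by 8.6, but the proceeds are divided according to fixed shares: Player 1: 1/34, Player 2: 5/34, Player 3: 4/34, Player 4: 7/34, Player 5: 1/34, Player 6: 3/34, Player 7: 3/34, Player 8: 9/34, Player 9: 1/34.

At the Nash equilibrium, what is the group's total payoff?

Player j's private return per contributed unit is 8.6 × (j's share). Contributing is weakly dominant for j when that share is at least 1/8.6 = 0.1163, and contributing 0 is dominant otherwise.
Player 2, Player 3, Player 4 and Player 8 are above the threshold, contributing 27 each; the remaining 5 contribute 0. Total contributed: 108.
The reservoir fund pays out 8.6 × 108 = 928.80 in total (split across the unequal shares, but the aggregate is all that matters for the group sum).
The 5 free-riders keep 27 each, adding 135. Group total = 135 + 928.80 = 1063.80.

1063.80 thousand dollars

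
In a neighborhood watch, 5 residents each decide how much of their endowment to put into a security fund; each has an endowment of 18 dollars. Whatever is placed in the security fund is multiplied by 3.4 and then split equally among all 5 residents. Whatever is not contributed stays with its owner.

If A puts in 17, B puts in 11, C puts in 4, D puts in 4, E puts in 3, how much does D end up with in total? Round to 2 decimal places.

40.52 dollars

Total contributed: 17 + 11 + 4 + 4 + 3 = 39.
Each receives 3.4 × 39 / 5 = 26.52 from the security fund.
D keeps 18 − 4 = 14, so D's payoff is 14 + 26.52 = 40.52.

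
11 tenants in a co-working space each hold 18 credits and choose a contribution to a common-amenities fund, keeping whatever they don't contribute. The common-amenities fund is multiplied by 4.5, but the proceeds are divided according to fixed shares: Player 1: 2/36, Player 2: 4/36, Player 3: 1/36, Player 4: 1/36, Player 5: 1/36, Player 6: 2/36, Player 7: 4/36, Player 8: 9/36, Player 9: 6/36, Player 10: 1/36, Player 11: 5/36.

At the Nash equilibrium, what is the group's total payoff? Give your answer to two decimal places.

261.00 credits

Player j's private return per contributed unit is 4.5 × (j's share). Contributing is weakly dominant for j when that share is at least 1/4.5 = 0.2222, and contributing 0 is dominant otherwise.
The only share above 0.2222 is Player 8's 9/36, contributing 18; the remaining 10 contribute 0. Total contributed: 18.
The common-amenities fund pays out 4.5 × 18 = 81.00 in total (split across the unequal shares, but the aggregate is all that matters for the group sum).
The 10 free-riders keep 18 each, adding 180. Group total = 180 + 81.00 = 261.00.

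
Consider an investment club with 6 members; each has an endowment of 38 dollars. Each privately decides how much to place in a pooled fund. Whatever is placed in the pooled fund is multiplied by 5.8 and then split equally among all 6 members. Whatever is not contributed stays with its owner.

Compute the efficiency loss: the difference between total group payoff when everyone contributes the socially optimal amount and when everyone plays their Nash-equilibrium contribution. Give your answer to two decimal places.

1094.40 dollars

Each contributed unit returns 5.8/6 = 0.9667 to its contributor — below 1 — so contributing 0 is dominant for every player. At the Nash equilibrium everyone keeps their 38, and the group total is 6 × 38 = 228.
Each contributed unit returns 5.800 to the group as a whole (0.9667 to each of 6 players), which exceeds 1, so the social optimum is full contribution: group total = 5.800 × 228 = 1322.40.
Efficiency loss = 1322.40 − 228 = 1094.40.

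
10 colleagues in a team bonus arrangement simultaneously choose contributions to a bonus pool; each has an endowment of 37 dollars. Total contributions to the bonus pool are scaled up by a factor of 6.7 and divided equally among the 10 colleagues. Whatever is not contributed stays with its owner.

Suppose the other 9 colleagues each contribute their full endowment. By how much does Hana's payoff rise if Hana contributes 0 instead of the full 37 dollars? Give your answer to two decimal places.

12.21 dollars

Switching from a contribution of 37 to 0 lets Hana keep an extra 37 dollars, but lowers the bonus pool by 37, which costs Hana their own share of that drop: 6.7/10 × 37 = 24.79.
Net gain = 37 − 24.79 = 12.21. The private return per contributed unit (0.6700) is below 1, so free-riding is indeed the best response regardless of what the others do.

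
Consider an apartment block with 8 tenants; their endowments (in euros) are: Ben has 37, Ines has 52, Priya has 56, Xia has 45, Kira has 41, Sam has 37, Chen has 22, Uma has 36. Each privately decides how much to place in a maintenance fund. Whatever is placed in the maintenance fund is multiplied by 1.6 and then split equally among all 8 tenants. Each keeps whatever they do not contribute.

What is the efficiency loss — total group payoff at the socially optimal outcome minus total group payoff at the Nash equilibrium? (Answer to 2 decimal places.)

195.60 euros

The private return per contributed unit is 1.6/8 = 0.2000 < 1 for every player regardless of endowment, so the Nash equilibrium is zero contribution and the group total is Σ E_j = 37 + 52 + 56 + 45 + 41 + 37 + 22 + 36 = 326.
Each contributed unit returns 1.600 to the group, so the social optimum is full contribution by everyone: group total = 1.600 × 326 = 521.60.
Efficiency loss = (1.600 − 1) × 326 = 195.60.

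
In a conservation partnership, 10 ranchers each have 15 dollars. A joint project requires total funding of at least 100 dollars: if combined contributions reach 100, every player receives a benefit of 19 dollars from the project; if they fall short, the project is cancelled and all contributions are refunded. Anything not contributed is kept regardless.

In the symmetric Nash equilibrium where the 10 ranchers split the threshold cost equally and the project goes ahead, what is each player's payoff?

24 dollars

Equal share of the threshold: 100/10 = 10.
At this profile no one gains by cutting their contribution: any cut drops the total below 100, the project is cancelled, contributions are refunded, and the deviator ends with 15, which is less than 15 − 10 + 19 = 24. Contributing more than 10 just wastes the excess. So contributing exactly 10 is a best response.
Each player's payoff: 15 − 10 + 19 = 24.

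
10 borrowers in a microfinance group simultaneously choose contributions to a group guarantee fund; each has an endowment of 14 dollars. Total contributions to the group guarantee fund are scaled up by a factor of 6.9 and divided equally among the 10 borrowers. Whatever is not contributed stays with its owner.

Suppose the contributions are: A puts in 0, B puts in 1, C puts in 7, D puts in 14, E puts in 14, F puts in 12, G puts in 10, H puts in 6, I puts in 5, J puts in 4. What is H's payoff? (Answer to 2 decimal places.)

58.37 dollars

Total contributed: 0 + 1 + 7 + 14 + 14 + 12 + 10 + 6 + 5 + 4 = 73.
Each receives 6.9 × 73 / 10 = 50.37 from the group guarantee fund.
H keeps 14 − 6 = 8, so H's payoff is 8 + 50.37 = 58.37.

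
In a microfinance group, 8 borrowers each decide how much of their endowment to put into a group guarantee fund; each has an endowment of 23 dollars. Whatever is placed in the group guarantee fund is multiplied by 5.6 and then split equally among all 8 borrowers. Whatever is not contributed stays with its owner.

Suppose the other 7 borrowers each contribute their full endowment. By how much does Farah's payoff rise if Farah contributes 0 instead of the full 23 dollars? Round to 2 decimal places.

Switching from a contribution of 23 to 0 lets Farah keep an extra 23 dollars, but lowers the group guarantee fund by 23, which costs Farah their own share of that drop: 5.6/8 × 23 = 16.10.
Net gain = 23 − 16.10 = 6.90. The private return per contributed unit (0.7000) is below 1, so free-riding is indeed the best response regardless of what the others do.

6.90 dollars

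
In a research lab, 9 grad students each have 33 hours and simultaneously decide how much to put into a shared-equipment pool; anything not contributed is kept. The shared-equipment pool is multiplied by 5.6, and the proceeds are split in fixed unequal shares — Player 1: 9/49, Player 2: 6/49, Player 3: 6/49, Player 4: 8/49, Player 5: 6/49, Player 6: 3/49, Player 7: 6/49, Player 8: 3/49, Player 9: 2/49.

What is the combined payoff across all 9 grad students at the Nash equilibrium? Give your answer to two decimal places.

A player with share s gets back 5.6·s per unit contributed, so full contribution is dominant for anyone with s > 1/5.6 = 0.1786 and zero contribution is dominant for anyone below.
Player 1 alone (share 9/49) is above the threshold, contributing 33; the remaining 8 contribute 0. Total contributed: 33.
The shared-equipment pool pays out 5.6 × 33 = 184.80 in total (split across the unequal shares, but the aggregate is all that matters for the group sum).
The 8 free-riders keep 33 each, adding 264. Group total = 264 + 184.80 = 448.80.

448.80 hours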